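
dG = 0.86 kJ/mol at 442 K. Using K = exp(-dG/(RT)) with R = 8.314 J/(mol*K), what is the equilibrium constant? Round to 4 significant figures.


dG is in kJ/mol; multiply by 1000 to match R in J/(mol*K).
RT = 8.314 * 442 = 3674.788 J/mol
exponent = -dG*1000 / (RT) = -(0.86*1000) / 3674.788 = -0.23402711
K = exp(-0.23402711)
K = 0.79134036, rounded to 4 significant figures:

0.7913


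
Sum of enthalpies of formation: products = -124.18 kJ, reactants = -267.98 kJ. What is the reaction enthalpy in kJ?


dH_rxn = sum(dH_f products) - sum(dH_f reactants)
dH_rxn = -124.18 - (-267.98)
dH_rxn = 143.8 kJ:

143.80 kJ


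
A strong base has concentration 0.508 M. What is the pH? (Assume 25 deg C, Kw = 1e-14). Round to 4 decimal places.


A strong base dissociates completely, so [OH-] equals the given concentration.
pOH = -log10([OH-]) = -log10(0.508) = 0.294136
pH = 14 - pOH = 14 - 0.294136
pH = 13.705864, rounded to 4 dp:

13.7059


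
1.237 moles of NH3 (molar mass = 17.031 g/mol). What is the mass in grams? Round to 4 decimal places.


mass = n * M
mass = 1.237 * 17.031
mass = 21.067347 g, rounded to 4 dp:

21.0673 g


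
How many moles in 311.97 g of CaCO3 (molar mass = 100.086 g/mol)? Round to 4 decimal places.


n = mass / M
n = 311.97 / 100.086
n = 3.11701936 mol, rounded to 4 dp:

3.1170 mol


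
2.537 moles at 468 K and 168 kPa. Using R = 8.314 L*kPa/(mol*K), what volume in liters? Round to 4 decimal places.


PV = nRT, solve for V = nRT / P.
nRT = 2.537 * 8.314 * 468 = 9871.3452
V = 9871.3452 / 168
V = 58.75800714 L, rounded to 4 dp:

58.7580 L


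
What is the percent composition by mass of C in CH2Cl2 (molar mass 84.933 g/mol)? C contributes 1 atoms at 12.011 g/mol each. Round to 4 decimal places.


pct = 100 * (n_elem * M_elem) / M_total
mass_contribution = 1 * 12.011 = 12.011 g/mol
pct = 100 * 12.011 / 84.933
pct = 14.14173525 %, rounded to 4 dp:

14.1417 %


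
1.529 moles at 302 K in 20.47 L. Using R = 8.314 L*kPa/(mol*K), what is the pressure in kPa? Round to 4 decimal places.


PV = nRT, solve for P = nRT / V.
nRT = 1.529 * 8.314 * 302 = 3839.056
P = 3839.056 / 20.47
P = 187.54548119 kPa, rounded to 4 dp:

187.5455 kPa


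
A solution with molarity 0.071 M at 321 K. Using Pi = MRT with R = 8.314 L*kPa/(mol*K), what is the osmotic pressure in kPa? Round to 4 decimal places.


Osmotic pressure (van't Hoff): Pi = M*R*T.
RT = 8.314 * 321 = 2668.794
Pi = 0.071 * 2668.794
Pi = 189.484374 kPa, rounded to 4 dp:

189.4844 kPa


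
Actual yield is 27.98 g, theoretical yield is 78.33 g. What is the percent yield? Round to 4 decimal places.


% yield = 100 * actual / theoretical
% yield = 100 * 27.98 / 78.33
% yield = 35.72066896 %, rounded to 4 dp:

35.7207 %


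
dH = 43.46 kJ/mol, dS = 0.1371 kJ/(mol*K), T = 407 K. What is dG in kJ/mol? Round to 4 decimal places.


Gibbs: dG = dH - T*dS (consistent units, dS already in kJ/(mol*K)).
T*dS = 407 * 0.1371 = 55.7997
dG = 43.46 - (55.7997)
dG = -12.3397 kJ/mol, rounded to 4 dp:

-12.3397 kJ/mol


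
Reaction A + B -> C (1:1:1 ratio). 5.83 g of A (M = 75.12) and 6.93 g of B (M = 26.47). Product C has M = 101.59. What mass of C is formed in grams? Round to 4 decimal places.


Find moles of each reactant; the smaller value is the limiting reagent in a 1:1:1 reaction, so moles_C equals moles of the limiter.
n_A = mass_A / M_A = 5.83 / 75.12 = 0.077609 mol
n_B = mass_B / M_B = 6.93 / 26.47 = 0.261806 mol
Limiting reagent: A (smaller), n_limiting = 0.077609 mol
mass_C = n_limiting * M_C = 0.077609 * 101.59
mass_C = 7.88429831 g, rounded to 4 dp:

7.8843 g


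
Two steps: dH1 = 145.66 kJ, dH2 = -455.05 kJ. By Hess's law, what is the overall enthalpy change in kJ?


Hess's law: enthalpy is a state function, so add the step enthalpies.
dH_total = dH1 + dH2 = 145.66 + (-455.05)
dH_total = -309.39 kJ:

-309.39 kJ


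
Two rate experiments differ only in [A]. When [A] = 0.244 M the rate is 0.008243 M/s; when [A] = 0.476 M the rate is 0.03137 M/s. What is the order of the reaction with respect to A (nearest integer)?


Rate is proportional to [A]^n, so rate2/rate1 = ([A]2/[A]1)^n. Take logs to solve for n.
rate2/rate1 = 0.03137 / 0.008243 = 3.8057
[A]2/[A]1 = 0.476 / 0.244 = 1.9508
n = ln(3.8057) / ln(1.9508) = 2.0
Nearest integer order:

2


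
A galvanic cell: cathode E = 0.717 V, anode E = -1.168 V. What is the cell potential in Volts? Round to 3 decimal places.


Standard cell potential: E_cell = E_cathode - E_anode.
E_cell = 0.717 - (-1.168)
E_cell = 1.885 V, rounded to 3 dp:

1.885 V


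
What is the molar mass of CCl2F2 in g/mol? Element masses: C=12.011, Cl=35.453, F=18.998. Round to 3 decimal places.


M = sum(count * atomic_mass) over atoms.
M = 1*12.011 + 2*35.453 + 2*18.998
M = 12.011 + 70.906 + 37.996
M = 120.913 g/mol, rounded to 3 dp:

120.913 g/mol


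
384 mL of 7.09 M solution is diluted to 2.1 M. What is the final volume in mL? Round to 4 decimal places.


Dilution: M1*V1 = M2*V2, solve for V2.
V2 = M1*V1 / M2
V2 = 7.09 * 384 / 2.1
V2 = 2722.56 / 2.1
V2 = 1296.45714286 mL, rounded to 4 dp:

1296.4571 mL


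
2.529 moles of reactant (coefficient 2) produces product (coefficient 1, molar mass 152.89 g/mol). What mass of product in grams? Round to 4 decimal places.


Use the coefficient ratio to convert reactant moles to product moles, then multiply by the product's molar mass.
moles_P = moles_R * (coeff_P / coeff_R) = 2.529 * (1/2) = 1.2645
mass_P = moles_P * M_P = 1.2645 * 152.89
mass_P = 193.329405 g, rounded to 4 dp:

193.3294 g


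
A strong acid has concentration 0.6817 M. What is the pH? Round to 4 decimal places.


A strong acid dissociates completely, so [H+] equals the given concentration.
pH = -log10([H+]) = -log10(0.6817)
pH = 0.16640671, rounded to 4 dp:

0.1664


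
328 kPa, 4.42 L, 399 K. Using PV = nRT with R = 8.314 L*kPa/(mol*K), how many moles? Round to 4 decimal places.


PV = nRT, solve for n = PV / (RT).
PV = 328 * 4.42 = 1449.76
RT = 8.314 * 399 = 3317.286
n = 1449.76 / 3317.286
n = 0.43703196 mol, rounded to 4 dp:

0.4370 mol


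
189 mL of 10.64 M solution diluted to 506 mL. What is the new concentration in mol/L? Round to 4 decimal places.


Dilution: M1*V1 = M2*V2, solve for M2.
M2 = M1*V1 / V2
M2 = 10.64 * 189 / 506
M2 = 2010.96 / 506
M2 = 3.97422925 mol/L, rounded to 4 dp:

3.9742 mol/L


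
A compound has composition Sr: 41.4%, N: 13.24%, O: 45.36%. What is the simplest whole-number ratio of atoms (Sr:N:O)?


Assume 100 g of compound, divide each mass% by atomic mass to get moles, then normalize by the smallest to get a raw atom ratio.
Moles per 100 g: Sr: 41.4/87.62 = 0.4725, N: 13.24/14.007 = 0.9452, O: 45.36/15.999 = 2.8352
Raw ratio (divide by min = 0.4725): Sr: 1.0, N: 2.001, O: 6.0
Multiply by 1 to clear fractions: Sr: 1.0 ~= 1, N: 2.001 ~= 2, O: 6.0 ~= 6
Reduce by GCD to get the simplest whole-number ratio:

1:2:6


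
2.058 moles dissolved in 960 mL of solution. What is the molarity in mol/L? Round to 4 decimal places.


Convert volume to liters: V_L = V_mL / 1000.
V_L = 960 / 1000 = 0.96 L
M = n / V_L = 2.058 / 0.96
M = 2.14375 mol/L, rounded to 4 dp:

2.1438 mol/L


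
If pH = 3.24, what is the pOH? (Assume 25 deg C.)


At 25 deg C, pH + pOH = 14.
pOH = 14 - pH = 14 - 3.24
pOH = 10.76:

10.76


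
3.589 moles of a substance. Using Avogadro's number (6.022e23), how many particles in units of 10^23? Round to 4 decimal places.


N = n * NA, then divide by 1e23 for the requested units.
N / 1e23 = n * 6.022
N / 1e23 = 3.589 * 6.022
N / 1e23 = 21.612958, rounded to 4 dp:

21.6130


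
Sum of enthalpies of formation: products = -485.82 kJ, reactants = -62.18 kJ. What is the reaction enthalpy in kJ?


dH_rxn = sum(dH_f products) - sum(dH_f reactants)
dH_rxn = -485.82 - (-62.18)
dH_rxn = -423.64 kJ:

-423.64 kJ


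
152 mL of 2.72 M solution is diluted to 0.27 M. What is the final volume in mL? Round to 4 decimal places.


Dilution: M1*V1 = M2*V2, solve for V2.
V2 = M1*V1 / M2
V2 = 2.72 * 152 / 0.27
V2 = 413.44 / 0.27
V2 = 1531.25925926 mL, rounded to 4 dp:

1531.2593 mL


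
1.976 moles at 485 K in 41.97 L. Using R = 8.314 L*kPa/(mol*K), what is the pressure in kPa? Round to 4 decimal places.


PV = nRT, solve for P = nRT / V.
nRT = 1.976 * 8.314 * 485 = 7967.805
P = 7967.805 / 41.97
P = 189.8452466 kPa, rounded to 4 dp:

189.8452 kPa


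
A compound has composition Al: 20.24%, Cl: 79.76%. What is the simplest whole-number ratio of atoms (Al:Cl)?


Assume 100 g of compound, divide each mass% by atomic mass to get moles, then normalize by the smallest to get a raw atom ratio.
Moles per 100 g: Al: 20.24/26.982 = 0.7501, Cl: 79.76/35.453 = 2.2497
Raw ratio (divide by min = 0.7501): Al: 1.0, Cl: 2.999
Multiply by 1 to clear fractions: Al: 1.0 ~= 1, Cl: 2.999 ~= 3
Reduce by GCD to get the simplest whole-number ratio:

1:3


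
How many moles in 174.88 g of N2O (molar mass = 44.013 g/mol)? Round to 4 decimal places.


n = mass / M
n = 174.88 / 44.013
n = 3.9733715 mol, rounded to 4 dp:

3.9734 mol


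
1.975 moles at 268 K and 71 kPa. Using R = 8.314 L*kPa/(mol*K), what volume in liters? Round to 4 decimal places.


PV = nRT, solve for V = nRT / P.
nRT = 1.975 * 8.314 * 268 = 4400.6002
V = 4400.6002 / 71
V = 61.98028451 L, rounded to 4 dp:

61.9803 L


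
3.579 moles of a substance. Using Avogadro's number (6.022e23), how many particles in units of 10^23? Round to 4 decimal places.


N = n * NA, then divide by 1e23 for the requested units.
N / 1e23 = n * 6.022
N / 1e23 = 3.579 * 6.022
N / 1e23 = 21.552738, rounded to 4 dp:

21.5527


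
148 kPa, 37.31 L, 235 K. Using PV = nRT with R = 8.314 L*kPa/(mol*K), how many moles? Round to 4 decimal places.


PV = nRT, solve for n = PV / (RT).
PV = 148 * 37.31 = 5521.88
RT = 8.314 * 235 = 1953.79
n = 5521.88 / 1953.79
n = 2.82624028 mol, rounded to 4 dp:

2.8262 mol


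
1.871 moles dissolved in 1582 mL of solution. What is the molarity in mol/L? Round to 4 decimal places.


Convert volume to liters: V_L = V_mL / 1000.
V_L = 1582 / 1000 = 1.582 L
M = n / V_L = 1.871 / 1.582
M = 1.18268015 mol/L, rounded to 4 dp:

1.1827 mol/L


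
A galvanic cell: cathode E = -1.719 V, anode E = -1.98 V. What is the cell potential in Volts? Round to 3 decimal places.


Standard cell potential: E_cell = E_cathode - E_anode.
E_cell = -1.719 - (-1.98)
E_cell = 0.261 V, rounded to 3 dp:

0.261 V


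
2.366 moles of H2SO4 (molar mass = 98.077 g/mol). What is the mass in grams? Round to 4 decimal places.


mass = n * M
mass = 2.366 * 98.077
mass = 232.050182 g, rounded to 4 dp:

232.0502 g


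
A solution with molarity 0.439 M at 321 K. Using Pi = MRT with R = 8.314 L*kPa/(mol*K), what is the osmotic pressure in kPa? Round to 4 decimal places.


Osmotic pressure (van't Hoff): Pi = M*R*T.
RT = 8.314 * 321 = 2668.794
Pi = 0.439 * 2668.794
Pi = 1171.600566 kPa, rounded to 4 dp:

1171.6006 kPa


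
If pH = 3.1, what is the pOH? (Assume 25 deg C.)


At 25 deg C, pH + pOH = 14.
pOH = 14 - pH = 14 - 3.1
pOH = 10.9:

10.90


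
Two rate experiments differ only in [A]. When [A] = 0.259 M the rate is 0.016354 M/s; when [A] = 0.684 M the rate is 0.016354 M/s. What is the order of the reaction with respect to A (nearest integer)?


Rate is proportional to [A]^n, so rate2/rate1 = ([A]2/[A]1)^n. Take logs to solve for n.
rate2/rate1 = 0.016354 / 0.016354 = 1.0
[A]2/[A]1 = 0.684 / 0.259 = 2.6409
n = ln(1.0) / ln(2.6409) = 0.0
Nearest integer order:

0


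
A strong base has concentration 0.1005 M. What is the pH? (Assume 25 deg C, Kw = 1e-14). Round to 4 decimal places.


A strong base dissociates completely, so [OH-] equals the given concentration.
pOH = -log10([OH-]) = -log10(0.1005) = 0.997834
pH = 14 - pOH = 14 - 0.997834
pH = 13.002166, rounded to 4 dp:

13.0022


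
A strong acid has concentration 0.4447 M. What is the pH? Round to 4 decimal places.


A strong acid dissociates completely, so [H+] equals the given concentration.
pH = -log10([H+]) = -log10(0.4447)
pH = 0.35193287, rounded to 4 dp:

0.3519


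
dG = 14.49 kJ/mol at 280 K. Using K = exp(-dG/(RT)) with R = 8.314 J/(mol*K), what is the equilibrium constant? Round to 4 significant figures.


dG is in kJ/mol; multiply by 1000 to match R in J/(mol*K).
RT = 8.314 * 280 = 2327.92 J/mol
exponent = -dG*1000 / (RT) = -(14.49*1000) / 2327.92 = -6.2244407
K = exp(-6.2244407)
K = 0.0019804312, rounded to 4 significant figures:

0.001980


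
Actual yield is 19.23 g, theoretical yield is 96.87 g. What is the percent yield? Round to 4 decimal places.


% yield = 100 * actual / theoretical
% yield = 100 * 19.23 / 96.87
% yield = 19.85134717 %, rounded to 4 dp:

19.8513 %


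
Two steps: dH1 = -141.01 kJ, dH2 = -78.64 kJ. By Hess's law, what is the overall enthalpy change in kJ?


Hess's law: enthalpy is a state function, so add the step enthalpies.
dH_total = dH1 + dH2 = -141.01 + (-78.64)
dH_total = -219.65 kJ:

-219.65 kJ


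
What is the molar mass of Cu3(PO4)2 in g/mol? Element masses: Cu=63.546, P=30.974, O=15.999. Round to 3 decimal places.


M = sum(count * atomic_mass) over atoms.
M = 3*63.546 + 2*30.974 + 8*15.999
M = 190.638 + 61.948 + 127.992
M = 380.578 g/mol, rounded to 3 dp:

380.578 g/mol


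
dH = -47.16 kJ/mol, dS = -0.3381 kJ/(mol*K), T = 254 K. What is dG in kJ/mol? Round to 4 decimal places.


Gibbs: dG = dH - T*dS (consistent units, dS already in kJ/(mol*K)).
T*dS = 254 * -0.3381 = -85.8774
dG = -47.16 - (-85.8774)
dG = 38.7174 kJ/mol, rounded to 4 dp:

38.7174 kJ/mol


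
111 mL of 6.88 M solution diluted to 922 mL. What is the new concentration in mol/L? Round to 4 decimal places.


Dilution: M1*V1 = M2*V2, solve for M2.
M2 = M1*V1 / V2
M2 = 6.88 * 111 / 922
M2 = 763.68 / 922
M2 = 0.82828633 mol/L, rounded to 4 dp:

0.8283 mol/L


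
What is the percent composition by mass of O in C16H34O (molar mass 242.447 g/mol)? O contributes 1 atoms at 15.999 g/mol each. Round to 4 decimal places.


pct = 100 * (n_elem * M_elem) / M_total
mass_contribution = 1 * 15.999 = 15.999 g/mol
pct = 100 * 15.999 / 242.447
pct = 6.59896802 %, rounded to 4 dp:

6.5990 %


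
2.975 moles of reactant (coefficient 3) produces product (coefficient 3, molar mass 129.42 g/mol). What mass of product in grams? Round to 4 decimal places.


Use the coefficient ratio to convert reactant moles to product moles, then multiply by the product's molar mass.
moles_P = moles_R * (coeff_P / coeff_R) = 2.975 * (3/3) = 2.975
mass_P = moles_P * M_P = 2.975 * 129.42
mass_P = 385.0245 g, rounded to 4 dp:

385.0245 g


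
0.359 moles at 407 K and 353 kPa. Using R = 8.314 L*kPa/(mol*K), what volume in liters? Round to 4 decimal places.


PV = nRT, solve for V = nRT / P.
nRT = 0.359 * 8.314 * 407 = 1214.7835
V = 1214.7835 / 353
V = 3.44131303 L, rounded to 4 dp:

3.4413 L


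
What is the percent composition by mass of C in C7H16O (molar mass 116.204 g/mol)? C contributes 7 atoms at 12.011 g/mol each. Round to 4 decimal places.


pct = 100 * (n_elem * M_elem) / M_total
mass_contribution = 7 * 12.011 = 84.077 g/mol
pct = 100 * 84.077 / 116.204
pct = 72.35293105 %, rounded to 4 dp:

72.3529 %


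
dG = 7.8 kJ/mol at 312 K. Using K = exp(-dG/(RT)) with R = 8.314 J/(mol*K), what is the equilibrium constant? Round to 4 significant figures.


dG is in kJ/mol; multiply by 1000 to match R in J/(mol*K).
RT = 8.314 * 312 = 2593.968 J/mol
exponent = -dG*1000 / (RT) = -(7.8*1000) / 2593.968 = -3.00697618
K = exp(-3.00697618)
K = 0.049440954, rounded to 4 significant figures:

0.04944


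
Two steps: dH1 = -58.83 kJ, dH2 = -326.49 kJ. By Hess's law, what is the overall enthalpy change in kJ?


Hess's law: enthalpy is a state function, so add the step enthalpies.
dH_total = dH1 + dH2 = -58.83 + (-326.49)
dH_total = -385.32 kJ:

-385.32 kJ


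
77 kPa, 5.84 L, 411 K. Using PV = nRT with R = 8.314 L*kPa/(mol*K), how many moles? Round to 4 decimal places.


PV = nRT, solve for n = PV / (RT).
PV = 77 * 5.84 = 449.68
RT = 8.314 * 411 = 3417.054
n = 449.68 / 3417.054
n = 0.13159874 mol, rounded to 4 dp:

0.1316 mol


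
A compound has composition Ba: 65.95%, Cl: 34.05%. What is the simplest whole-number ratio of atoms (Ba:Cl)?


Assume 100 g of compound, divide each mass% by atomic mass to get moles, then normalize by the smallest to get a raw atom ratio.
Moles per 100 g: Ba: 65.95/137.327 = 0.4802, Cl: 34.05/35.453 = 0.9604
Raw ratio (divide by min = 0.4802): Ba: 1.0, Cl: 2.0
Multiply by 1 to clear fractions: Ba: 1.0 ~= 1, Cl: 2.0 ~= 2
Reduce by GCD to get the simplest whole-number ratio:

1:2


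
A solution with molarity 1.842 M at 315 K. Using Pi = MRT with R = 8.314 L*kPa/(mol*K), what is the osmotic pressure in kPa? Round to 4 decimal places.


Osmotic pressure (van't Hoff): Pi = M*R*T.
RT = 8.314 * 315 = 2618.91
Pi = 1.842 * 2618.91
Pi = 4824.03222 kPa, rounded to 4 dp:

4824.0322 kPa


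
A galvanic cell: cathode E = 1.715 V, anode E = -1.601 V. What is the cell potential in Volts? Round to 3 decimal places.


Standard cell potential: E_cell = E_cathode - E_anode.
E_cell = 1.715 - (-1.601)
E_cell = 3.316 V, rounded to 3 dp:

3.316 V


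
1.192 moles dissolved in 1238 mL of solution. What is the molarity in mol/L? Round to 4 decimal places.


Convert volume to liters: V_L = V_mL / 1000.
V_L = 1238 / 1000 = 1.238 L
M = n / V_L = 1.192 / 1.238
M = 0.9628433 mol/L, rounded to 4 dp:

0.9628 mol/L


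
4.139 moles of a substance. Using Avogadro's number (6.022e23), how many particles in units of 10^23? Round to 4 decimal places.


N = n * NA, then divide by 1e23 for the requested units.
N / 1e23 = n * 6.022
N / 1e23 = 4.139 * 6.022
N / 1e23 = 24.925058, rounded to 4 dp:

24.9251


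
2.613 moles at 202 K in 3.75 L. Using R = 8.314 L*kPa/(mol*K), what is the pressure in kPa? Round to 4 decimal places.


PV = nRT, solve for P = nRT / V.
nRT = 2.613 * 8.314 * 202 = 4388.3454
P = 4388.3454 / 3.75
P = 1170.22544 kPa, rounded to 4 dp:

1170.2254 kPa


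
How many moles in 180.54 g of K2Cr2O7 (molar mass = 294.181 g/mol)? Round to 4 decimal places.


n = mass / M
n = 180.54 / 294.181
n = 0.61370381 mol, rounded to 4 dp:

0.6137 mol


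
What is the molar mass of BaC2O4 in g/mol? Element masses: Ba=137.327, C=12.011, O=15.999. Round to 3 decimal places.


M = sum(count * atomic_mass) over atoms.
M = 1*137.327 + 2*12.011 + 4*15.999
M = 137.327 + 24.022 + 63.996
M = 225.345 g/mol, rounded to 3 dp:

225.345 g/mol


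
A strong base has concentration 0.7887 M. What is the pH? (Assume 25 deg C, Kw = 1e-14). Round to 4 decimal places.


A strong base dissociates completely, so [OH-] equals the given concentration.
pOH = -log10([OH-]) = -log10(0.7887) = 0.103088
pH = 14 - pOH = 14 - 0.103088
pH = 13.896912, rounded to 4 dp:

13.8969


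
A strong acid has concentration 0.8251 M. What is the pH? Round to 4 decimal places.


A strong acid dissociates completely, so [H+] equals the given concentration.
pH = -log10([H+]) = -log10(0.8251)
pH = 0.08349341, rounded to 4 dp:

0.0835


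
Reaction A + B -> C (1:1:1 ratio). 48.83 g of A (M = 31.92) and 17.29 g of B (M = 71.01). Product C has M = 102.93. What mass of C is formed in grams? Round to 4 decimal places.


Find moles of each reactant; the smaller value is the limiting reagent in a 1:1:1 reaction, so moles_C equals moles of the limiter.
n_A = mass_A / M_A = 48.83 / 31.92 = 1.529762 mol
n_B = mass_B / M_B = 17.29 / 71.01 = 0.243487 mol
Limiting reagent: B (smaller), n_limiting = 0.243487 mol
mass_C = n_limiting * M_C = 0.243487 * 102.93
mass_C = 25.06211691 g, rounded to 4 dp:

25.0621 g


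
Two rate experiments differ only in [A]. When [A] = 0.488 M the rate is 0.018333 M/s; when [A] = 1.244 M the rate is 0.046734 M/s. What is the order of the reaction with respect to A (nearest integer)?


Rate is proportional to [A]^n, so rate2/rate1 = ([A]2/[A]1)^n. Take logs to solve for n.
rate2/rate1 = 0.046734 / 0.018333 = 2.5492
[A]2/[A]1 = 1.244 / 0.488 = 2.5492
n = ln(2.5492) / ln(2.5492) = 1.0
Nearest integer order:

1


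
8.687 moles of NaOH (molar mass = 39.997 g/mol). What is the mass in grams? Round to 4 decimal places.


mass = n * M
mass = 8.687 * 39.997
mass = 347.453939 g, rounded to 4 dp:

347.4539 g


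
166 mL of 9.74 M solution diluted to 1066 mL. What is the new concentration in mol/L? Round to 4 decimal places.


Dilution: M1*V1 = M2*V2, solve for M2.
M2 = M1*V1 / V2
M2 = 9.74 * 166 / 1066
M2 = 1616.84 / 1066
M2 = 1.51673546 mol/L, rounded to 4 dp:

1.5167 mol/L


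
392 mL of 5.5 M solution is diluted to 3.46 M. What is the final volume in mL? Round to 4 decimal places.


Dilution: M1*V1 = M2*V2, solve for V2.
V2 = M1*V1 / M2
V2 = 5.5 * 392 / 3.46
V2 = 2156.0 / 3.46
V2 = 623.12138728 mL, rounded to 4 dp:

623.1214 mL


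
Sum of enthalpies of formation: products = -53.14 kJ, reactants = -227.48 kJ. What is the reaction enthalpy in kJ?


dH_rxn = sum(dH_f products) - sum(dH_f reactants)
dH_rxn = -53.14 - (-227.48)
dH_rxn = 174.34 kJ:

174.34 kJ


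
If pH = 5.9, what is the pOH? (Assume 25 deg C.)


At 25 deg C, pH + pOH = 14.
pOH = 14 - pH = 14 - 5.9
pOH = 8.1:

8.10


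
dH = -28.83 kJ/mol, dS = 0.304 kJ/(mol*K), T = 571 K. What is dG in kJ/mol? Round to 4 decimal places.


Gibbs: dG = dH - T*dS (consistent units, dS already in kJ/(mol*K)).
T*dS = 571 * 0.304 = 173.584
dG = -28.83 - (173.584)
dG = -202.414 kJ/mol, rounded to 4 dp:

-202.4140 kJ/mol


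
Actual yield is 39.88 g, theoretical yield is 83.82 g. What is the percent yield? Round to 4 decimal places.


% yield = 100 * actual / theoretical
% yield = 100 * 39.88 / 83.82
% yield = 47.57814364 %, rounded to 4 dp:

47.5781 %


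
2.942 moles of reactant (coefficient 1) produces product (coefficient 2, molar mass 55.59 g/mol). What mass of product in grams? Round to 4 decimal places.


Use the coefficient ratio to convert reactant moles to product moles, then multiply by the product's molar mass.
moles_P = moles_R * (coeff_P / coeff_R) = 2.942 * (2/1) = 5.884
mass_P = moles_P * M_P = 5.884 * 55.59
mass_P = 327.09156 g, rounded to 4 dp:

327.0916 g


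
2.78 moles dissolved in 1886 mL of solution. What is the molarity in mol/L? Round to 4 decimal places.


Convert volume to liters: V_L = V_mL / 1000.
V_L = 1886 / 1000 = 1.886 L
M = n / V_L = 2.78 / 1.886
M = 1.47401909 mol/L, rounded to 4 dp:

1.4740 mol/L


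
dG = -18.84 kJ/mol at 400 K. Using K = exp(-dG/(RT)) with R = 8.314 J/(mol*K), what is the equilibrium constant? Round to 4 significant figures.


dG is in kJ/mol; multiply by 1000 to match R in J/(mol*K).
RT = 8.314 * 400 = 3325.6 J/mol
exponent = -dG*1000 / (RT) = -(-18.84*1000) / 3325.6 = 5.66514313
K = exp(5.66514313)
K = 288.62929, rounded to 4 significant figures:

288.6


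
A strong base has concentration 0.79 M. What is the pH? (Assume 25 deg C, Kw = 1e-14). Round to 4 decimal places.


A strong base dissociates completely, so [OH-] equals the given concentration.
pOH = -log10([OH-]) = -log10(0.79) = 0.102373
pH = 14 - pOH = 14 - 0.102373
pH = 13.897627, rounded to 4 dp:

13.8976


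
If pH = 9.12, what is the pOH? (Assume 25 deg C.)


At 25 deg C, pH + pOH = 14.
pOH = 14 - pH = 14 - 9.12
pOH = 4.88:

4.88


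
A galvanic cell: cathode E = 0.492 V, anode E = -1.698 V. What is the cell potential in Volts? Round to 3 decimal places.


Standard cell potential: E_cell = E_cathode - E_anode.
E_cell = 0.492 - (-1.698)
E_cell = 2.19 V, rounded to 3 dp:

2.190 V


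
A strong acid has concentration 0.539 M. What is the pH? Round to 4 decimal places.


A strong acid dissociates completely, so [H+] equals the given concentration.
pH = -log10([H+]) = -log10(0.539)
pH = 0.26841123, rounded to 4 dp:

0.2684


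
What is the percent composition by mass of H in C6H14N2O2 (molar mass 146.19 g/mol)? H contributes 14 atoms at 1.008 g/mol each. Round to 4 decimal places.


pct = 100 * (n_elem * M_elem) / M_total
mass_contribution = 14 * 1.008 = 14.112 g/mol
pct = 100 * 14.112 / 146.19
pct = 9.65319105 %, rounded to 4 dp:

9.6532 %


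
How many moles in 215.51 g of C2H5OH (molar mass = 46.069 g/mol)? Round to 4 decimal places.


n = mass / M
n = 215.51 / 46.069
n = 4.67798303 mol, rounded to 4 dp:

4.6780 mol


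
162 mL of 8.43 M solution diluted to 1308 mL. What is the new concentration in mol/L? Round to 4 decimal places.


Dilution: M1*V1 = M2*V2, solve for M2.
M2 = M1*V1 / V2
M2 = 8.43 * 162 / 1308
M2 = 1365.66 / 1308
M2 = 1.04408257 mol/L, rounded to 4 dp:

1.0441 mol/L


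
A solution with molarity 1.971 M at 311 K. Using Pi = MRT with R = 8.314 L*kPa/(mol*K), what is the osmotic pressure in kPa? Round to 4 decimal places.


Osmotic pressure (van't Hoff): Pi = M*R*T.
RT = 8.314 * 311 = 2585.654
Pi = 1.971 * 2585.654
Pi = 5096.324034 kPa, rounded to 4 dp:

5096.3240 kPa


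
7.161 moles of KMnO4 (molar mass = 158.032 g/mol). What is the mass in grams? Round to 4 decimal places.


mass = n * M
mass = 7.161 * 158.032
mass = 1131.667152 g, rounded to 4 dp:

1131.6672 g


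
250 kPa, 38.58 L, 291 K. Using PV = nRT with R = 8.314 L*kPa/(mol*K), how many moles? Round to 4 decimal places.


PV = nRT, solve for n = PV / (RT).
PV = 250 * 38.58 = 9645.0
RT = 8.314 * 291 = 2419.374
n = 9645.0 / 2419.374
n = 3.98656843 mol, rounded to 4 dp:

3.9866 mol


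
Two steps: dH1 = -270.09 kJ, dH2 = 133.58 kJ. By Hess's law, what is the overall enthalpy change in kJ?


Hess's law: enthalpy is a state function, so add the step enthalpies.
dH_total = dH1 + dH2 = -270.09 + (133.58)
dH_total = -136.51 kJ:

-136.51 kJ


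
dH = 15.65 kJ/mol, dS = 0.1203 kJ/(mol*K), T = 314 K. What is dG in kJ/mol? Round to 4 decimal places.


Gibbs: dG = dH - T*dS (consistent units, dS already in kJ/(mol*K)).
T*dS = 314 * 0.1203 = 37.7742
dG = 15.65 - (37.7742)
dG = -22.1242 kJ/mol, rounded to 4 dp:

-22.1242 kJ/mol


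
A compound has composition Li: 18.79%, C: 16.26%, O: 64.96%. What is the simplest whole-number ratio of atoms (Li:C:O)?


Assume 100 g of compound, divide each mass% by atomic mass to get moles, then normalize by the smallest to get a raw atom ratio.
Moles per 100 g: Li: 18.79/6.941 = 2.7071, C: 16.26/12.011 = 1.3538, O: 64.96/15.999 = 4.0603
Raw ratio (divide by min = 1.3538): Li: 2.0, C: 1.0, O: 2.999
Multiply by 1 to clear fractions: Li: 2.0 ~= 2, C: 1.0 ~= 1, O: 2.999 ~= 3
Reduce by GCD to get the simplest whole-number ratio:

2:1:3


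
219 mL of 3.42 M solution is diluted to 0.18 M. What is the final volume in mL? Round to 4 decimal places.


Dilution: M1*V1 = M2*V2, solve for V2.
V2 = M1*V1 / M2
V2 = 3.42 * 219 / 0.18
V2 = 748.98 / 0.18
V2 = 4161.0 mL, rounded to 4 dp:

4161.0000 mL


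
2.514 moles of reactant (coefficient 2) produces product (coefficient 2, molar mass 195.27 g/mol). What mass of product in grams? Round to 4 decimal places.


Use the coefficient ratio to convert reactant moles to product moles, then multiply by the product's molar mass.
moles_P = moles_R * (coeff_P / coeff_R) = 2.514 * (2/2) = 2.514
mass_P = moles_P * M_P = 2.514 * 195.27
mass_P = 490.90878 g, rounded to 4 dp:

490.9088 g


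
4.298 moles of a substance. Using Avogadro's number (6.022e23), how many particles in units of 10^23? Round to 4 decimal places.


N = n * NA, then divide by 1e23 for the requested units.
N / 1e23 = n * 6.022
N / 1e23 = 4.298 * 6.022
N / 1e23 = 25.882556, rounded to 4 dp:

25.8826


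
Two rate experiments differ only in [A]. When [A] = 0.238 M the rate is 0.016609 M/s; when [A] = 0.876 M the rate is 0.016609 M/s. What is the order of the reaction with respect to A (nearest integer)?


Rate is proportional to [A]^n, so rate2/rate1 = ([A]2/[A]1)^n. Take logs to solve for n.
rate2/rate1 = 0.016609 / 0.016609 = 1.0
[A]2/[A]1 = 0.876 / 0.238 = 3.6807
n = ln(1.0) / ln(3.6807) = 0.0
Nearest integer order:

0


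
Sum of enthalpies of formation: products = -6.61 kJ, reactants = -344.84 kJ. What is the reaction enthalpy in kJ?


dH_rxn = sum(dH_f products) - sum(dH_f reactants)
dH_rxn = -6.61 - (-344.84)
dH_rxn = 338.23 kJ:

338.23 kJ


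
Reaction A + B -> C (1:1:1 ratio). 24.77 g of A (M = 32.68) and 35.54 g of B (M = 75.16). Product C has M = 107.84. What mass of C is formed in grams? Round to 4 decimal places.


Find moles of each reactant; the smaller value is the limiting reagent in a 1:1:1 reaction, so moles_C equals moles of the limiter.
n_A = mass_A / M_A = 24.77 / 32.68 = 0.757956 mol
n_B = mass_B / M_B = 35.54 / 75.16 = 0.472858 mol
Limiting reagent: B (smaller), n_limiting = 0.472858 mol
mass_C = n_limiting * M_C = 0.472858 * 107.84
mass_C = 50.99300672 g, rounded to 4 dp:

50.9930 g


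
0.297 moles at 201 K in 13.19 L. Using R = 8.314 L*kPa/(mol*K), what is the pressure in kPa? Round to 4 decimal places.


PV = nRT, solve for P = nRT / V.
nRT = 0.297 * 8.314 * 201 = 496.3209
P = 496.3209 / 13.19
P = 37.62857468 kPa, rounded to 4 dp:

37.6286 kPa


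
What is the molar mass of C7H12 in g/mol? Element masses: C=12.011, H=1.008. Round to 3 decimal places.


M = sum(count * atomic_mass) over atoms.
M = 7*12.011 + 12*1.008
M = 84.077 + 12.096
M = 96.173 g/mol, rounded to 3 dp:

96.173 g/mol


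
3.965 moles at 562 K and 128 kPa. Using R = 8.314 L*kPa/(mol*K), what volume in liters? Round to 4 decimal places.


PV = nRT, solve for V = nRT / P.
nRT = 3.965 * 8.314 * 562 = 18526.3356
V = 18526.3356 / 128
V = 144.73699687 L, rounded to 4 dp:

144.7370 L


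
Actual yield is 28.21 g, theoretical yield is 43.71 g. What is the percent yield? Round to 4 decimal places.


% yield = 100 * actual / theoretical
% yield = 100 * 28.21 / 43.71
% yield = 64.53900709 %, rounded to 4 dp:

64.5390 %


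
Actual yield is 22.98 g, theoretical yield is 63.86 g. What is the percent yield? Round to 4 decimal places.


% yield = 100 * actual / theoretical
% yield = 100 * 22.98 / 63.86
% yield = 35.98496712 %, rounded to 4 dp:

35.9850 %


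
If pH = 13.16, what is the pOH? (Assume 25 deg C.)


At 25 deg C, pH + pOH = 14.
pOH = 14 - pH = 14 - 13.16
pOH = 0.84:

0.84


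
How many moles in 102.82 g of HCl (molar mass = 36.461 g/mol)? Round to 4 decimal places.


n = mass / M
n = 102.82 / 36.461
n = 2.81999945 mol, rounded to 4 dp:

2.8200 mol


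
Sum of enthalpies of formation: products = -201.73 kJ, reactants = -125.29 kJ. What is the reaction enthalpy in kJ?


dH_rxn = sum(dH_f products) - sum(dH_f reactants)
dH_rxn = -201.73 - (-125.29)
dH_rxn = -76.44 kJ:

-76.44 kJ


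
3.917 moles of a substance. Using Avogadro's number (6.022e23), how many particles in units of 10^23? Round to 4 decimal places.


N = n * NA, then divide by 1e23 for the requested units.
N / 1e23 = n * 6.022
N / 1e23 = 3.917 * 6.022
N / 1e23 = 23.588174, rounded to 4 dp:

23.5882


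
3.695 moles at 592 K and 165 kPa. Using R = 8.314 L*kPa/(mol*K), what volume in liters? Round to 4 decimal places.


PV = nRT, solve for V = nRT / P.
nRT = 3.695 * 8.314 * 592 = 18186.3762
V = 18186.3762 / 165
V = 110.22046182 L, rounded to 4 dp:

110.2205 L


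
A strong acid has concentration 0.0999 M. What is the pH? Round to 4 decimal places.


A strong acid dissociates completely, so [H+] equals the given concentration.
pH = -log10([H+]) = -log10(0.0999)
pH = 1.00043451, rounded to 4 dp:

1.0004


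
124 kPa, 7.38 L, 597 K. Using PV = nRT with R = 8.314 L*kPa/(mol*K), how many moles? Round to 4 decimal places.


PV = nRT, solve for n = PV / (RT).
PV = 124 * 7.38 = 915.12
RT = 8.314 * 597 = 4963.458
n = 915.12 / 4963.458
n = 0.18437146 mol, rounded to 4 dp:

0.1844 mol


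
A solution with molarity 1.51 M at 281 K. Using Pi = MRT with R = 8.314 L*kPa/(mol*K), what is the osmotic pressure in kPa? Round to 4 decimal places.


Osmotic pressure (van't Hoff): Pi = M*R*T.
RT = 8.314 * 281 = 2336.234
Pi = 1.51 * 2336.234
Pi = 3527.71334 kPa, rounded to 4 dp:

3527.7133 kPa


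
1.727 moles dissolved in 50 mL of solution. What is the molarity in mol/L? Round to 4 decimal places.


Convert volume to liters: V_L = V_mL / 1000.
V_L = 50 / 1000 = 0.05 L
M = n / V_L = 1.727 / 0.05
M = 34.54 mol/L, rounded to 4 dp:

34.5400 mol/L


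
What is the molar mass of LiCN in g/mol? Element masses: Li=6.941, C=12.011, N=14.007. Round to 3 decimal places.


M = sum(count * atomic_mass) over atoms.
M = 1*6.941 + 1*12.011 + 1*14.007
M = 6.941 + 12.011 + 14.007
M = 32.959 g/mol, rounded to 3 dp:

32.959 g/mol


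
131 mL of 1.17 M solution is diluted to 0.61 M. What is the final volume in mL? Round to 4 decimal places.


Dilution: M1*V1 = M2*V2, solve for V2.
V2 = M1*V1 / M2
V2 = 1.17 * 131 / 0.61
V2 = 153.27 / 0.61
V2 = 251.26229508 mL, rounded to 4 dp:

251.2623 mL


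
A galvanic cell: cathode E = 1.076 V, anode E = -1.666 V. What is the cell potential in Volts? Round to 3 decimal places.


Standard cell potential: E_cell = E_cathode - E_anode.
E_cell = 1.076 - (-1.666)
E_cell = 2.742 V, rounded to 3 dp:

2.742 V


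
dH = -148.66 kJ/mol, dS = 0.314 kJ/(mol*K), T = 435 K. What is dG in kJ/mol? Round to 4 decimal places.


Gibbs: dG = dH - T*dS (consistent units, dS already in kJ/(mol*K)).
T*dS = 435 * 0.314 = 136.59
dG = -148.66 - (136.59)
dG = -285.25 kJ/mol, rounded to 4 dp:

-285.2500 kJ/mol


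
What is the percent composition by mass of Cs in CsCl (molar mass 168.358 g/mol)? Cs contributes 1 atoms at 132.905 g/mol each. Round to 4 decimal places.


pct = 100 * (n_elem * M_elem) / M_total
mass_contribution = 1 * 132.905 = 132.905 g/mol
pct = 100 * 132.905 / 168.358
pct = 78.94189762 %, rounded to 4 dp:

78.9419 %


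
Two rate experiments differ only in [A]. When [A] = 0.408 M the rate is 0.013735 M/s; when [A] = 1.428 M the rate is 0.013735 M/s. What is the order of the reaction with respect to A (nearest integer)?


Rate is proportional to [A]^n, so rate2/rate1 = ([A]2/[A]1)^n. Take logs to solve for n.
rate2/rate1 = 0.013735 / 0.013735 = 1.0
[A]2/[A]1 = 1.428 / 0.408 = 3.5
n = ln(1.0) / ln(3.5) = 0.0
Nearest integer order:

0


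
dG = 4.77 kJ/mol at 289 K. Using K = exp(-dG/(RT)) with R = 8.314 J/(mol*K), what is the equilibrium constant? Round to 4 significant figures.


dG is in kJ/mol; multiply by 1000 to match R in J/(mol*K).
RT = 8.314 * 289 = 2402.746 J/mol
exponent = -dG*1000 / (RT) = -(4.77*1000) / 2402.746 = -1.98522857
K = exp(-1.98522857)
K = 0.13734922, rounded to 4 significant figures:

0.1373


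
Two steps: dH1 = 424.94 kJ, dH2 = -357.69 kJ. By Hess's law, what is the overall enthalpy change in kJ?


Hess's law: enthalpy is a state function, so add the step enthalpies.
dH_total = dH1 + dH2 = 424.94 + (-357.69)
dH_total = 67.25 kJ:

67.25 kJ


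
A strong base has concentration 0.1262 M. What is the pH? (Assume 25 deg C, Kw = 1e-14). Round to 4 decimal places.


A strong base dissociates completely, so [OH-] equals the given concentration.
pOH = -log10([OH-]) = -log10(0.1262) = 0.898941
pH = 14 - pOH = 14 - 0.898941
pH = 13.101059, rounded to 4 dp:

13.1011


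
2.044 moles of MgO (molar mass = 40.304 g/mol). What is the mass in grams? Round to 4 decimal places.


mass = n * M
mass = 2.044 * 40.304
mass = 82.381376 g, rounded to 4 dp:

82.3814 g


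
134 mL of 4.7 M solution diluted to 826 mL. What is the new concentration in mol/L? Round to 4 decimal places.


Dilution: M1*V1 = M2*V2, solve for M2.
M2 = M1*V1 / V2
M2 = 4.7 * 134 / 826
M2 = 629.8 / 826
M2 = 0.76246973 mol/L, rounded to 4 dp:

0.7625 mol/L


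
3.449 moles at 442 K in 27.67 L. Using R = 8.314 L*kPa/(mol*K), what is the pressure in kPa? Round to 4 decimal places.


PV = nRT, solve for P = nRT / V.
nRT = 3.449 * 8.314 * 442 = 12674.3438
P = 12674.3438 / 27.67
P = 458.05362486 kPa, rounded to 4 dp:

458.0536 kPa


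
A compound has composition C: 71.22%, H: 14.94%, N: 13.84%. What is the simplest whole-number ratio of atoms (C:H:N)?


Assume 100 g of compound, divide each mass% by atomic mass to get moles, then normalize by the smallest to get a raw atom ratio.
Moles per 100 g: C: 71.22/12.011 = 5.9296, H: 14.94/1.008 = 14.8214, N: 13.84/14.007 = 0.9881
Raw ratio (divide by min = 0.9881): C: 6.001, H: 15.0, N: 1.0
Multiply by 1 to clear fractions: C: 6.001 ~= 6, H: 15.0 ~= 15, N: 1.0 ~= 1
Reduce by GCD to get the simplest whole-number ratio:

6:15:1


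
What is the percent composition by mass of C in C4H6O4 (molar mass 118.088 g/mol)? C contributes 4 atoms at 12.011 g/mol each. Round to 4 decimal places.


pct = 100 * (n_elem * M_elem) / M_total
mass_contribution = 4 * 12.011 = 48.044 g/mol
pct = 100 * 48.044 / 118.088
pct = 40.68491295 %, rounded to 4 dp:

40.6849 %


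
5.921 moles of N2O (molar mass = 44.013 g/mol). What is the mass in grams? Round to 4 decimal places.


mass = n * M
mass = 5.921 * 44.013
mass = 260.600973 g, rounded to 4 dp:

260.6010 g


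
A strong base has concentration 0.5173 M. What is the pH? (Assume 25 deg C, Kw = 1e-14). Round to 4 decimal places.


A strong base dissociates completely, so [OH-] equals the given concentration.
pOH = -log10([OH-]) = -log10(0.5173) = 0.286258
pH = 14 - pOH = 14 - 0.286258
pH = 13.713742, rounded to 4 dp:

13.7137


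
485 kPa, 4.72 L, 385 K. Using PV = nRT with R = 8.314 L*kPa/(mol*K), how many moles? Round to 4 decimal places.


PV = nRT, solve for n = PV / (RT).
PV = 485 * 4.72 = 2289.2
RT = 8.314 * 385 = 3200.89
n = 2289.2 / 3200.89
n = 0.71517609 mol, rounded to 4 dp:

0.7152 mol


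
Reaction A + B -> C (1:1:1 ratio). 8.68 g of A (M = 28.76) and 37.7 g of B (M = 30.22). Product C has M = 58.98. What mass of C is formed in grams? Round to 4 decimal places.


Find moles of each reactant; the smaller value is the limiting reagent in a 1:1:1 reaction, so moles_C equals moles of the limiter.
n_A = mass_A / M_A = 8.68 / 28.76 = 0.301808 mol
n_B = mass_B / M_B = 37.7 / 30.22 = 1.247518 mol
Limiting reagent: A (smaller), n_limiting = 0.301808 mol
mass_C = n_limiting * M_C = 0.301808 * 58.98
mass_C = 17.80063584 g, rounded to 4 dp:

17.8006 g


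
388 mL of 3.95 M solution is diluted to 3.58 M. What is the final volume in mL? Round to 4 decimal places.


Dilution: M1*V1 = M2*V2, solve for V2.
V2 = M1*V1 / M2
V2 = 3.95 * 388 / 3.58
V2 = 1532.6 / 3.58
V2 = 428.10055866 mL, rounded to 4 dp:

428.1006 mL


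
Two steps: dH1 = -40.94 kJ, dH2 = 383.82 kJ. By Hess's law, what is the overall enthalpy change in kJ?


Hess's law: enthalpy is a state function, so add the step enthalpies.
dH_total = dH1 + dH2 = -40.94 + (383.82)
dH_total = 342.88 kJ:

342.88 kJ


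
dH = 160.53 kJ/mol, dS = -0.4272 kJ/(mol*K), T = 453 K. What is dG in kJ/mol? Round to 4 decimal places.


Gibbs: dG = dH - T*dS (consistent units, dS already in kJ/(mol*K)).
T*dS = 453 * -0.4272 = -193.5216
dG = 160.53 - (-193.5216)
dG = 354.0516 kJ/mol, rounded to 4 dp:

354.0516 kJ/mol


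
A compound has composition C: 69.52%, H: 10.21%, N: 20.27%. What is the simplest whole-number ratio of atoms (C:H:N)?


Assume 100 g of compound, divide each mass% by atomic mass to get moles, then normalize by the smallest to get a raw atom ratio.
Moles per 100 g: C: 69.52/12.011 = 5.788, H: 10.21/1.008 = 10.129, N: 20.27/14.007 = 1.4471
Raw ratio (divide by min = 1.4471): C: 4.0, H: 6.999, N: 1.0
Multiply by 1 to clear fractions: C: 4.0 ~= 4, H: 6.999 ~= 7, N: 1.0 ~= 1
Reduce by GCD to get the simplest whole-number ratio:

4:7:1


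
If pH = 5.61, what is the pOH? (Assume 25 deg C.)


At 25 deg C, pH + pOH = 14.
pOH = 14 - pH = 14 - 5.61
pOH = 8.39:

8.39


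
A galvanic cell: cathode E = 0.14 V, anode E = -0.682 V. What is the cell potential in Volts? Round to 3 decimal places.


Standard cell potential: E_cell = E_cathode - E_anode.
E_cell = 0.14 - (-0.682)
E_cell = 0.822 V, rounded to 3 dp:

0.822 V
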